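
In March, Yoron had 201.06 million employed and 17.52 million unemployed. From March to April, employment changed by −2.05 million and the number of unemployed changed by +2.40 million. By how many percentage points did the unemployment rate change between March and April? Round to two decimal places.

The unemployment rate changed by +1.08 percentage points.

March: labor force = 201.06 + 17.52 = 218.58; u = 17.52/218.58 = 8.02%.
April: labor force = 199.01 + 19.92 = 218.93; u = 19.92/218.93 = 9.10%.
Change = 9.10% − 8.02% = +1.08 pp.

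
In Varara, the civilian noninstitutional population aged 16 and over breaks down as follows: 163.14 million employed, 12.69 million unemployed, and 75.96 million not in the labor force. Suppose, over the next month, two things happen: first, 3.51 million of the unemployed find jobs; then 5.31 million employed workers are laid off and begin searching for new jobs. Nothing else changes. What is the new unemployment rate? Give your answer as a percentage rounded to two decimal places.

New unemployment rate ≈ 8.24%.

Initially, labor force = 163.14 + 12.69 = 175.83 million, so u = 12.69/175.83 = 7.22%.
After the first change, unemployed falls and employed rises by 3.51; labor force unchanged → E = 166.65, U = 9.18, labor force = 175.83 million.
After the second change, employed falls and unemployed rises by 5.31; labor force unchanged → E = 161.34, U = 14.49, labor force = 175.83 million.
New unemployment rate = 14.49 / 175.83 = 8.24%.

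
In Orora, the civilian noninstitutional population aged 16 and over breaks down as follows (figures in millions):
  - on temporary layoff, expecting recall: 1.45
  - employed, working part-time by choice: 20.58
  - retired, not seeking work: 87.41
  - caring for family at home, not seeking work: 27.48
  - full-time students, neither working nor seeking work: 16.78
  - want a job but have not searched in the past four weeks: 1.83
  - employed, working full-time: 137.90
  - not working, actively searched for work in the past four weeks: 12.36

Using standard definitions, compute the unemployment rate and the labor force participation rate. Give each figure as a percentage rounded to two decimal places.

Employed = 20.58 + 137.90 = 158.48 million.
Unemployed = 1.45 + 12.36 = 13.81 million (jobless and actively searching, or on temporary layoff).
Labor force = 158.48 + 13.81 = 172.29 million.
Not in labor force = 87.41 + 27.48 + 16.78 + 1.83 = 133.50 million (those not working and not actively searching are outside the labor force — including those who want a job but have given up searching).
Civilian working-age population = 172.29 + 133.50 = 305.79 million.
Unemployment rate = 13.81 / 172.29 = 8.02%.
Labor force participation rate = 172.29 / 305.79 = 56.34%.

Unemployment rate ≈ 8.02%; labor force participation rate ≈ 56.34%.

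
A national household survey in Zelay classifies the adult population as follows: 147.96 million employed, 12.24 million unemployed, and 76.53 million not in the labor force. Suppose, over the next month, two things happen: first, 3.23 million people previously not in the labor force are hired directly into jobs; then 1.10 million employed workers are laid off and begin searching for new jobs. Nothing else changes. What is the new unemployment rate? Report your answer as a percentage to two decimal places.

New unemployment rate ≈ 8.16%.

Initially, labor force = 147.96 + 12.24 = 160.20 million, so u = 12.24/160.20 = 7.64%.
After the first change, employed and labor force both rise by 3.23; unemployed unchanged → E = 151.19, U = 12.24, labor force = 163.43 million.
After the second change, employed falls and unemployed rises by 1.10; labor force unchanged → E = 150.09, U = 13.34, labor force = 163.43 million.
New unemployment rate = 13.34 / 163.43 = 8.16%.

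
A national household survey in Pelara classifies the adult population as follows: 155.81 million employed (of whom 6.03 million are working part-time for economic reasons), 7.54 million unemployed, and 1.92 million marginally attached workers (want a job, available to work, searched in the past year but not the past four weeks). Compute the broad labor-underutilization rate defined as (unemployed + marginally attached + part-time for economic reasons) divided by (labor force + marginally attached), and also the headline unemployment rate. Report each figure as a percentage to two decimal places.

Labor force = 155.81 + 7.54 = 163.35 million.
Numerator = 7.54 + 1.92 + 6.03 = 15.49 million.
Denominator = 163.35 + 1.92 = 165.27 million.
Broad rate = 15.49 / 165.27 = 9.37%.
Headline unemployment rate = 7.54 / 163.35 = 4.62%.

Broad underutilization rate ≈ 9.37%; headline unemployment rate ≈ 4.62%.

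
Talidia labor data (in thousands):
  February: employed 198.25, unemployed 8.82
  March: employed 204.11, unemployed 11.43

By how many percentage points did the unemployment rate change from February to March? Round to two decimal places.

February: labor force = 198.25 + 8.82 = 207.07; u = 8.82/207.07 = 4.26%.
March: labor force = 204.11 + 11.43 = 215.54; u = 11.43/215.54 = 5.30%.
Change = 5.30% − 4.26% = +1.04 pp.

The unemployment rate changed by +1.04 percentage points.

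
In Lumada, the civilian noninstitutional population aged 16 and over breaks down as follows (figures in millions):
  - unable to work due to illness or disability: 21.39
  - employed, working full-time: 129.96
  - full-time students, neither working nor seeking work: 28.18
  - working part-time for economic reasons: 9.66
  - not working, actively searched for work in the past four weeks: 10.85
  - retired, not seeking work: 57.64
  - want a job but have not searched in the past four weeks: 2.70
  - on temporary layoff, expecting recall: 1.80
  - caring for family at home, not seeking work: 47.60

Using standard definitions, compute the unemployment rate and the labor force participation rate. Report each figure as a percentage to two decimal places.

Unemployment rate ≈ 8.31%; labor force participation rate ≈ 49.15%.

Employed = 129.96 + 9.66 = 139.62 million (anyone who worked, including part-time for economic reasons, counts as employed).
Unemployed = 10.85 + 1.80 = 12.65 million (jobless and actively searching, or on temporary layoff).
Labor force = 139.62 + 12.65 = 152.27 million.
Not in labor force = 21.39 + 28.18 + 57.64 + 2.70 + 47.60 = 157.51 million (those not working and not actively searching are outside the labor force — including those who want a job but have given up searching).
Civilian working-age population = 152.27 + 157.51 = 309.78 million.
Unemployment rate = 12.65 / 152.27 = 8.31%.
Labor force participation rate = 152.27 / 309.78 = 49.15%.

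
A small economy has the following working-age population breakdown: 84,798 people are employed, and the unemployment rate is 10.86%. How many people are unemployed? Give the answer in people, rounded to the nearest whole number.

About 10,331 are unemployed.

Let U be the number unemployed. The labor force is E + U, and U/(E+U) = 0.1086.
So U = 0.1086 × 84,798 / (1 − 0.1086) = 9209.06 / 0.8914 ≈ 10,331.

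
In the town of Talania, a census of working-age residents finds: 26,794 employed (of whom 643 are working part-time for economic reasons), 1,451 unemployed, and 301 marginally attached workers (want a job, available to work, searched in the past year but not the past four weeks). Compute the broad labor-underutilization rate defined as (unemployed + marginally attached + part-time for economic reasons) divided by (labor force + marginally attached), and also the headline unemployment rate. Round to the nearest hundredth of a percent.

Broad underutilization rate ≈ 8.39%; headline unemployment rate ≈ 5.14%.

Labor force = 26,794 + 1,451 = 28,245.
Numerator = 1,451 + 301 + 643 = 2,395.
Denominator = 28,245 + 301 = 28,546.
Broad rate = 2,395 / 28,546 = 8.39%.
Headline unemployment rate = 1,451 / 28,245 = 5.14%.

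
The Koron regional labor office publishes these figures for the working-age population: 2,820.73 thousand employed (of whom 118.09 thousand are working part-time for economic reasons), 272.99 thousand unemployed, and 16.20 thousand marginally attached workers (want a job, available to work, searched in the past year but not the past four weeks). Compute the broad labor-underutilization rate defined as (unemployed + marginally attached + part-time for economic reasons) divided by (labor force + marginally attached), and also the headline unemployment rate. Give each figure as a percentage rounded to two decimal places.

Broad underutilization rate ≈ 13.10%; headline unemployment rate ≈ 8.82%.

Labor force = 2,820.73 + 272.99 = 3,093.72 thousand.
Numerator = 272.99 + 16.20 + 118.09 = 407.28 thousand.
Denominator = 3,093.72 + 16.20 = 3,109.92 thousand.
Broad rate = 407.28 / 3,109.92 = 13.10%.
Headline unemployment rate = 272.99 / 3,093.72 = 8.82%.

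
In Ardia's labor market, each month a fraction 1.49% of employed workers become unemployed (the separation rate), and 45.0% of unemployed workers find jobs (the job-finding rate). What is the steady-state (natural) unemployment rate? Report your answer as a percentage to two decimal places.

Steady-state unemployment rate ≈ 3.20%.

At steady state the flows balance: s·E = f·U, so U/(E+U) = s/(s+f).
u* = 1.49 / (1.49 + 45.0) = 1.49 / 46.49 = 3.20%.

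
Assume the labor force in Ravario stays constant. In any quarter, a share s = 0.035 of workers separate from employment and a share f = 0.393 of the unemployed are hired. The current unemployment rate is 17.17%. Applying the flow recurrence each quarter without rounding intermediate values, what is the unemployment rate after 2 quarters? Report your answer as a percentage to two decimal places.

Unemployment rate after two quarters ≈ 11.12%.

With a fixed labor force, u_{t+1} = u_t + s·(1−u_t) − f·u_t = u_t·(1−s−f) + s.
Here 1−s−f = 0.572 and s = 0.035.
u_1 = 0.171700 × 0.572 + 0.035 = 0.133212.
u_2 = 0.133212 × 0.572 + 0.035 = 0.111197.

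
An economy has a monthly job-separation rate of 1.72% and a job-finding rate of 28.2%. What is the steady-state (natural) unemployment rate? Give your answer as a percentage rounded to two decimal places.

Steady-state unemployment rate ≈ 5.75%.

At steady state the flows balance: s·E = f·U, so U/(E+U) = s/(s+f).
u* = 1.72 / (1.72 + 28.2) = 1.72 / 29.92 = 5.75%.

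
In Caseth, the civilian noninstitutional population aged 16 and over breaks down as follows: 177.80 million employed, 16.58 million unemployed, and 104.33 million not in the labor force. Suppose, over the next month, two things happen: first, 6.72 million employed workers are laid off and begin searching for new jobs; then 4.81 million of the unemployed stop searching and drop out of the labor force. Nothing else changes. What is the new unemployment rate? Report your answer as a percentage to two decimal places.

Initially, labor force = 177.80 + 16.58 = 194.38 million, so u = 16.58/194.38 = 8.53%.
After the first change, employed falls and unemployed rises by 6.72; labor force unchanged → E = 171.08, U = 23.30, labor force = 194.38 million.
After the second change, unemployed and labor force both fall by 4.81 → E = 171.08, U = 18.49, labor force = 189.57 million.
New unemployment rate = 18.49 / 189.57 = 9.75%.

New unemployment rate ≈ 9.75%.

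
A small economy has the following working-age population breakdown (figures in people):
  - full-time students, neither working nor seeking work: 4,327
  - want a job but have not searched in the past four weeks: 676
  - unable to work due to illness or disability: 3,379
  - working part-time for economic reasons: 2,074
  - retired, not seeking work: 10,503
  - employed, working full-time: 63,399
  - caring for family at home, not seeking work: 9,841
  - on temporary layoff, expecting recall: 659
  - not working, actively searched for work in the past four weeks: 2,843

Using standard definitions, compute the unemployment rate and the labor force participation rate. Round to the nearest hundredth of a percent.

Unemployment rate ≈ 5.08%; labor force participation rate ≈ 70.60%.

Employed = 2,074 + 63,399 = 65,473 (anyone who worked, including part-time for economic reasons, counts as employed).
Unemployed = 659 + 2,843 = 3,502 (jobless and actively searching, or on temporary layoff).
Labor force = 65,473 + 3,502 = 68,975.
Not in labor force = 4,327 + 676 + 3,379 + 10,503 + 9,841 = 28,726 (those not working and not actively searching are outside the labor force — including those who want a job but have given up searching).
Civilian working-age population = 68,975 + 28,726 = 97,701.
Unemployment rate = 3,502 / 68,975 = 5.08%.
Labor force participation rate = 68,975 / 97,701 = 70.60%.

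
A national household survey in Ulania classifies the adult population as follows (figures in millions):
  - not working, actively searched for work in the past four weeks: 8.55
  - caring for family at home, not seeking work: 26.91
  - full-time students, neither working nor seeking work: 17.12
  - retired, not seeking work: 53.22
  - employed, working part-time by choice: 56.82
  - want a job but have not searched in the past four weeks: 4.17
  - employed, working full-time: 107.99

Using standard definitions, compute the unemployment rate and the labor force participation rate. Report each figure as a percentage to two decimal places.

Employed = 56.82 + 107.99 = 164.81 million.
Unemployed = 8.55 million.
Labor force = 164.81 + 8.55 = 173.36 million.
Not in labor force = 26.91 + 17.12 + 53.22 + 4.17 = 101.42 million (those not working and not actively searching are outside the labor force — including those who want a job but have given up searching).
Civilian working-age population = 173.36 + 101.42 = 274.78 million.
Unemployment rate = 8.55 / 173.36 = 4.93%.
Labor force participation rate = 173.36 / 274.78 = 63.09%.

Unemployment rate ≈ 4.93%; labor force participation rate ≈ 63.09%.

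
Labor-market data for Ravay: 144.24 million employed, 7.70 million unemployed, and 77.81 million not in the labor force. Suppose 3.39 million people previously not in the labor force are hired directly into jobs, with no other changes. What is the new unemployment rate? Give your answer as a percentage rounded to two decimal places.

New unemployment rate ≈ 4.96%.

Initially, labor force = 144.24 + 7.70 = 151.94 million, so u = 7.70/151.94 = 5.07%.
After the change, employed and labor force both rise by 3.39; unemployed unchanged → E = 147.63, U = 7.70, labor force = 155.33 million.
New unemployment rate = 7.70 / 155.33 = 4.96%.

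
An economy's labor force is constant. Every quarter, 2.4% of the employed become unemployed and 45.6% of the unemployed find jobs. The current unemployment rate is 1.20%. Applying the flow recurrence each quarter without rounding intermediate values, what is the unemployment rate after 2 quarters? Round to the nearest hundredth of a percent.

With a fixed labor force, u_{t+1} = u_t + s·(1−u_t) − f·u_t = u_t·(1−s−f) + s.
Here 1−s−f = 0.520 and s = 0.024.
u_1 = 0.012000 × 0.520 + 0.024 = 0.030240.
u_2 = 0.030240 × 0.520 + 0.024 = 0.039725.

Unemployment rate after two quarters ≈ 3.97%.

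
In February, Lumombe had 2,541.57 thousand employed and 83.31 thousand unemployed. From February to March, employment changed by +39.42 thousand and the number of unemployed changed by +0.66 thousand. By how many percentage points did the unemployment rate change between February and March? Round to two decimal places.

The unemployment rate changed by −0.02 percentage points.

February: labor force = 2,541.57 + 83.31 = 2,624.88; u = 83.31/2,624.88 = 3.17%.
March: labor force = 2,580.99 + 83.97 = 2,664.96; u = 83.97/2,664.96 = 3.15%.
Change = 3.15% − 3.17% = −0.02 pp.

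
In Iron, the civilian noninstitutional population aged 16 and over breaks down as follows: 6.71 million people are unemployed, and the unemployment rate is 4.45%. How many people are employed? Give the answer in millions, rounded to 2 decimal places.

Labor force = U / u = 6.71 / 0.0445 ≈ 150.79 million.
Employed = labor force − unemployed = 150.79 − 6.71 = 144.08 million.

About 144.08 million are employed.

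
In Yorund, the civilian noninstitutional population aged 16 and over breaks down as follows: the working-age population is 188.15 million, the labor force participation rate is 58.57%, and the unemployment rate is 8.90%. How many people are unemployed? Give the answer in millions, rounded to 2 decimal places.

About 9.81 million are unemployed.

Labor force = 0.5857 × 188.15 = 110.20 million.
Unemployed = 0.0890 × 110.20 ≈ 9.81 million.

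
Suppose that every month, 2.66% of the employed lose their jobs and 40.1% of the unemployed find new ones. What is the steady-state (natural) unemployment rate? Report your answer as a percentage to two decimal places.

Steady-state unemployment rate ≈ 6.22%.

At steady state the flows balance: s·E = f·U, so U/(E+U) = s/(s+f).
u* = 2.66 / (2.66 + 40.1) = 2.66 / 42.76 = 6.22%.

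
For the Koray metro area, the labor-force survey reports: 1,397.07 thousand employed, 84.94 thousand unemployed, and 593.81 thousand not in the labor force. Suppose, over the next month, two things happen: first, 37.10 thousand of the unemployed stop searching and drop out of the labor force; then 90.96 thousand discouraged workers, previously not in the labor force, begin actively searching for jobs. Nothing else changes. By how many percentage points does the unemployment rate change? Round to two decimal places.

The unemployment rate changes by +3.31 percentage points.

Initially, labor force = 1,397.07 + 84.94 = 1,482.01 thousand, so u = 84.94/1,482.01 = 5.73%.
After the first change, unemployed and labor force both fall by 37.10 → E = 1,397.07, U = 47.84, labor force = 1,444.91 thousand.
After the second change, unemployed and labor force both rise by 90.96 → E = 1,397.07, U = 138.80, labor force = 1,535.87 thousand.
New unemployment rate = 138.80 / 1,535.87 = 9.04%.
Change = 9.04% − 5.73% = +3.31 percentage points.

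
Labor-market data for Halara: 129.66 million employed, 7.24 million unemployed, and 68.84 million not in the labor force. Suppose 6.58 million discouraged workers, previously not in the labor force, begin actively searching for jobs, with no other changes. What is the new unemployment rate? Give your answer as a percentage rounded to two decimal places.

Initially, labor force = 129.66 + 7.24 = 136.90 million, so u = 7.24/136.90 = 5.29%.
After the change, unemployed and labor force both rise by 6.58 → E = 129.66, U = 13.82, labor force = 143.48 million.
New unemployment rate = 13.82 / 143.48 = 9.63%.

New unemployment rate ≈ 9.63%.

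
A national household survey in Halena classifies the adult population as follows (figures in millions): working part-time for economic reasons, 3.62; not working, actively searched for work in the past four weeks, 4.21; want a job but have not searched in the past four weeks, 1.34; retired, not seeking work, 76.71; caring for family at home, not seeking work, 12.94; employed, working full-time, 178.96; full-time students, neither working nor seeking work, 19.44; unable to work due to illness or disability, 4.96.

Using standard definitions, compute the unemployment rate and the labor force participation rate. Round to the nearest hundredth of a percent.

Employed = 3.62 + 178.96 = 182.58 million (anyone who worked, including part-time for economic reasons, counts as employed).
Unemployed = 4.21 million.
Labor force = 182.58 + 4.21 = 186.79 million.
Not in labor force = 1.34 + 76.71 + 12.94 + 19.44 + 4.96 = 115.39 million (those not working and not actively searching are outside the labor force — including those who want a job but have given up searching).
Civilian working-age population = 186.79 + 115.39 = 302.18 million.
Unemployment rate = 4.21 / 186.79 = 2.25%.
Labor force participation rate = 186.79 / 302.18 = 61.81%.

Unemployment rate ≈ 2.25%; labor force participation rate ≈ 61.81%.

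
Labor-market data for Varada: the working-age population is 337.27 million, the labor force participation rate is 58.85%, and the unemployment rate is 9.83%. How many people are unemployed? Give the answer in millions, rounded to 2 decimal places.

About 19.51 million are unemployed.

Labor force = 0.5885 × 337.27 = 198.48 million.
Unemployed = 0.0983 × 198.48 ≈ 19.51 million.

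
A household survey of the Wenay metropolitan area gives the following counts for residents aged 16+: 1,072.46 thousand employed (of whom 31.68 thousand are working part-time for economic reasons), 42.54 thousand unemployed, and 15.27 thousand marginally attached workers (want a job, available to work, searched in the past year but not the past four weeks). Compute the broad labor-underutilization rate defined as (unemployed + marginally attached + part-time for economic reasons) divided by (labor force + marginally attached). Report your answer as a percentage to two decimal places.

Labor force = 1,072.46 + 42.54 = 1,115.00 thousand.
Numerator = 42.54 + 15.27 + 31.68 = 89.49 thousand.
Denominator = 1,115.00 + 15.27 = 1,130.27 thousand.
Broad rate = 89.49 / 1,130.27 = 7.92%.

Broad underutilization rate ≈ 7.92%.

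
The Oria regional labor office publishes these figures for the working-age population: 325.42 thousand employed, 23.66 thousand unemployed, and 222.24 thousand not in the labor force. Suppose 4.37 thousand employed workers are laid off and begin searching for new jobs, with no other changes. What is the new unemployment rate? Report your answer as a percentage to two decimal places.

Initially, labor force = 325.42 + 23.66 = 349.08 thousand, so u = 23.66/349.08 = 6.78%.
After the change, employed falls and unemployed rises by 4.37; labor force unchanged → E = 321.05, U = 28.03, labor force = 349.08 thousand.
New unemployment rate = 28.03 / 349.08 = 8.03%.

New unemployment rate ≈ 8.03%.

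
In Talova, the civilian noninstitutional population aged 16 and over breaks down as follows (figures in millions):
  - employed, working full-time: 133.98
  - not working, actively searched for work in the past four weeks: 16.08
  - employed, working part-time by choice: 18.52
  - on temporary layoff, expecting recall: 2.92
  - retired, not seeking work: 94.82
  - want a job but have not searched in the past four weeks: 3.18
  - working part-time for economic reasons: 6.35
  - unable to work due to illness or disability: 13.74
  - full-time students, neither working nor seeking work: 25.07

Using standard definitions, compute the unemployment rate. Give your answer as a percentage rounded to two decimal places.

Unemployment rate ≈ 10.68%.

Employed = 133.98 + 18.52 + 6.35 = 158.85 million (anyone who worked, including part-time for economic reasons, counts as employed).
Unemployed = 16.08 + 2.92 = 19.00 million (jobless and actively searching, or on temporary layoff).
Labor force = 158.85 + 19.00 = 177.85 million.
Unemployment rate = 19.00 / 177.85 = 10.68%.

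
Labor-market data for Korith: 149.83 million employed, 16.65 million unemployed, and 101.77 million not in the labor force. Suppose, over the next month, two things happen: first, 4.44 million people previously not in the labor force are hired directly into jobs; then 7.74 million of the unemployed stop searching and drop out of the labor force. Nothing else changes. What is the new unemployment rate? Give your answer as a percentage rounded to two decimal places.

New unemployment rate ≈ 5.46%.

Initially, labor force = 149.83 + 16.65 = 166.48 million, so u = 16.65/166.48 = 10.00%.
After the first change, employed and labor force both rise by 4.44; unemployed unchanged → E = 154.27, U = 16.65, labor force = 170.92 million.
After the second change, unemployed and labor force both fall by 7.74 → E = 154.27, U = 8.91, labor force = 163.18 million.
New unemployment rate = 8.91 / 163.18 = 5.46%.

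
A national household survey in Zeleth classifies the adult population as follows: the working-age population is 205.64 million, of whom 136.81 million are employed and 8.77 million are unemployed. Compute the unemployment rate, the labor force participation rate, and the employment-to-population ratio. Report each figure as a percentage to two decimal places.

Unemployment rate ≈ 6.02%; labor force participation rate ≈ 70.79%; employment-population ratio ≈ 66.53%.

Labor force = employed + unemployed = 136.81 + 8.77 = 145.58 million.
Unemployment rate = 8.77 / 145.58 = 6.02%.
Labor force participation rate = 145.58 / 205.64 = 70.79%.
Employment-population ratio = 136.81 / 205.64 = 66.53%.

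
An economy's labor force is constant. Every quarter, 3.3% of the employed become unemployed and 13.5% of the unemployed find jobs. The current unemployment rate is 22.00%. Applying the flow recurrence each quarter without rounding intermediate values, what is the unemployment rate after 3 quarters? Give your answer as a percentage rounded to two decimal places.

With a fixed labor force, u_{t+1} = u_t + s·(1−u_t) − f·u_t = u_t·(1−s−f) + s.
Here 1−s−f = 0.832 and s = 0.033.
u_1 = 0.220000 × 0.832 + 0.033 = 0.216040.
u_2 = 0.216040 × 0.832 + 0.033 = 0.212745.
u_3 = 0.212745 × 0.832 + 0.033 = 0.210004.

Unemployment rate after three quarters ≈ 21.00%.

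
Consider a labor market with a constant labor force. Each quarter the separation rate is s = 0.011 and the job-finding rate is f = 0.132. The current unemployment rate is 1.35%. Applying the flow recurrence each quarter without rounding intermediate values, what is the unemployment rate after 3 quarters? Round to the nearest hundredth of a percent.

With a fixed labor force, u_{t+1} = u_t + s·(1−u_t) − f·u_t = u_t·(1−s−f) + s.
Here 1−s−f = 0.857 and s = 0.011.
u_1 = 0.013500 × 0.857 + 0.011 = 0.022569.
u_2 = 0.022569 × 0.857 + 0.011 = 0.030342.
u_3 = 0.030342 × 0.857 + 0.011 = 0.037003.

Unemployment rate after three quarters ≈ 3.70%.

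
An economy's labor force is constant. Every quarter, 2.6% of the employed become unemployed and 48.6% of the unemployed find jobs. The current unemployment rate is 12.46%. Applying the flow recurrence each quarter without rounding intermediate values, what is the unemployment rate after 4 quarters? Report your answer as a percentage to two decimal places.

With a fixed labor force, u_{t+1} = u_t + s·(1−u_t) − f·u_t = u_t·(1−s−f) + s.
Here 1−s−f = 0.488 and s = 0.026.
u_1 = 0.124600 × 0.488 + 0.026 = 0.086805.
u_2 = 0.086805 × 0.488 + 0.026 = 0.068361.
u_3 = 0.068361 × 0.488 + 0.026 = 0.059360.
u_4 = 0.059360 × 0.488 + 0.026 = 0.054968.

Unemployment rate after four quarters ≈ 5.50%.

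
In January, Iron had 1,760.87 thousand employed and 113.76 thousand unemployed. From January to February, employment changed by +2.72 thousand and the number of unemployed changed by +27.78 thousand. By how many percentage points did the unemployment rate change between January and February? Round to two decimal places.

The unemployment rate changed by +1.36 percentage points.

January: labor force = 1,760.87 + 113.76 = 1,874.63; u = 113.76/1,874.63 = 6.07%.
February: labor force = 1,763.59 + 141.54 = 1,905.13; u = 141.54/1,905.13 = 7.43%.
Change = 7.43% − 6.07% = +1.36 pp.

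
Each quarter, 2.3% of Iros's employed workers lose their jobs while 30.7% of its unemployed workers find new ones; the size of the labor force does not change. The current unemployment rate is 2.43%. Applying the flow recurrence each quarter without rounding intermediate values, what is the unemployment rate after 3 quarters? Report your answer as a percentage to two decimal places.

Unemployment rate after three quarters ≈ 5.60%.

With a fixed labor force, u_{t+1} = u_t + s·(1−u_t) − f·u_t = u_t·(1−s−f) + s.
Here 1−s−f = 0.670 and s = 0.023.
u_1 = 0.024300 × 0.670 + 0.023 = 0.039281.
u_2 = 0.039281 × 0.670 + 0.023 = 0.049318.
u_3 = 0.049318 × 0.670 + 0.023 = 0.056043.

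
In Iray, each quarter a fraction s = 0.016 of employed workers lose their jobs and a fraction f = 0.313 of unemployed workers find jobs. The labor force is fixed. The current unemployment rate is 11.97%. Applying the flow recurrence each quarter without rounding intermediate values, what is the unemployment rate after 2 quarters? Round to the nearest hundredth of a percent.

Unemployment rate after two quarters ≈ 8.06%.

With a fixed labor force, u_{t+1} = u_t + s·(1−u_t) − f·u_t = u_t·(1−s−f) + s.
Here 1−s−f = 0.671 and s = 0.016.
u_1 = 0.119700 × 0.671 + 0.016 = 0.096319.
u_2 = 0.096319 × 0.671 + 0.016 = 0.080630.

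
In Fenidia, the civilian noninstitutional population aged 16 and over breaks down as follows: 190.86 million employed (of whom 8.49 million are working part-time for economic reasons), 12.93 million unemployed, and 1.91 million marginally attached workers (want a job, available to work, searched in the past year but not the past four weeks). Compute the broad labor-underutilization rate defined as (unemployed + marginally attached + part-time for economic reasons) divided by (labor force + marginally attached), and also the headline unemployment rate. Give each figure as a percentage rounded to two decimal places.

Broad underutilization rate ≈ 11.34%; headline unemployment rate ≈ 6.34%.

Labor force = 190.86 + 12.93 = 203.79 million.
Numerator = 12.93 + 1.91 + 8.49 = 23.33 million.
Denominator = 203.79 + 1.91 = 205.70 million.
Broad rate = 23.33 / 205.70 = 11.34%.
Headline unemployment rate = 12.93 / 203.79 = 6.34%.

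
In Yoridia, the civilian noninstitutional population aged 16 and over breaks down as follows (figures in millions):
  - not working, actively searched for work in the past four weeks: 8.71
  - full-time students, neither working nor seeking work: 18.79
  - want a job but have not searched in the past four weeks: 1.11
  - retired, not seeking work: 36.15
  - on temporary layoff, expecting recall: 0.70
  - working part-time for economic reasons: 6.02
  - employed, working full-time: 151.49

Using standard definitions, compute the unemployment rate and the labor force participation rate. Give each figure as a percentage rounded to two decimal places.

Employed = 6.02 + 151.49 = 157.51 million (anyone who worked, including part-time for economic reasons, counts as employed).
Unemployed = 8.71 + 0.70 = 9.41 million (jobless and actively searching, or on temporary layoff).
Labor force = 157.51 + 9.41 = 166.92 million.
Not in labor force = 18.79 + 1.11 + 36.15 = 56.05 million (those not working and not actively searching are outside the labor force — including those who want a job but have given up searching).
Civilian working-age population = 166.92 + 56.05 = 222.97 million.
Unemployment rate = 9.41 / 166.92 = 5.64%.
Labor force participation rate = 166.92 / 222.97 = 74.86%.

Unemployment rate ≈ 5.64%; labor force participation rate ≈ 74.86%.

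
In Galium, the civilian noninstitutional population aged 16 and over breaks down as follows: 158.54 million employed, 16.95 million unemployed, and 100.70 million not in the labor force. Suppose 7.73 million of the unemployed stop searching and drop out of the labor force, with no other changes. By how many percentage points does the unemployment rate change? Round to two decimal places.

Initially, labor force = 158.54 + 16.95 = 175.49 million, so u = 16.95/175.49 = 9.66%.
After the change, unemployed and labor force both fall by 7.73 → E = 158.54, U = 9.22, labor force = 167.76 million.
New unemployment rate = 9.22 / 167.76 = 5.50%.
Change = 5.50% − 9.66% = −4.16 percentage points.

The unemployment rate changes by −4.16 percentage points.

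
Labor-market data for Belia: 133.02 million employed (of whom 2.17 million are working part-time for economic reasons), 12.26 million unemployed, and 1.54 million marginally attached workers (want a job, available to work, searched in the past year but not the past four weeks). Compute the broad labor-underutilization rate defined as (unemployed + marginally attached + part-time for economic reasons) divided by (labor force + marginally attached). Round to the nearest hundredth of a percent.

Labor force = 133.02 + 12.26 = 145.28 million.
Numerator = 12.26 + 1.54 + 2.17 = 15.97 million.
Denominator = 145.28 + 1.54 = 146.82 million.
Broad rate = 15.97 / 146.82 = 10.88%.

Broad underutilization rate ≈ 10.88%.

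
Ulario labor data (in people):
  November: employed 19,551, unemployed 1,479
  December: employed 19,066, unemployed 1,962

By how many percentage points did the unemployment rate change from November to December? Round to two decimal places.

The unemployment rate changed by +2.30 percentage points.

November: labor force = 19,551 + 1,479 = 21,030; u = 1,479/21,030 = 7.03%.
December: labor force = 19,066 + 1,962 = 21,028; u = 1,962/21,028 = 9.33%.
Change = 9.33% − 7.03% = +2.30 pp.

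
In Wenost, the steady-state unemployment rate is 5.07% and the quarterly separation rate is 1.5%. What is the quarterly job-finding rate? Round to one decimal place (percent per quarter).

Job-finding rate ≈ 28.1% per quarter.

From u* = s/(s+f): f = s·(1−u)/u.
f = 1.5 × (1 − 0.0507) / 0.0507 = 1.4240 / 0.0507 ≈ 28.1% per quarter.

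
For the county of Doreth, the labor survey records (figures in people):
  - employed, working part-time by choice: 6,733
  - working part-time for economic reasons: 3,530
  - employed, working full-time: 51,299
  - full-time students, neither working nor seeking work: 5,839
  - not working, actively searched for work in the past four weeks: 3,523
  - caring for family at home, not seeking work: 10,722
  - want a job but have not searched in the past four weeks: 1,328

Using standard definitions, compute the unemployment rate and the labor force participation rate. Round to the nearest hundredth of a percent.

Employed = 6,733 + 3,530 + 51,299 = 61,562 (anyone who worked, including part-time for economic reasons, counts as employed).
Unemployed = 3,523.
Labor force = 61,562 + 3,523 = 65,085.
Not in labor force = 5,839 + 10,722 + 1,328 = 17,889 (those not working and not actively searching are outside the labor force — including those who want a job but have given up searching).
Civilian working-age population = 65,085 + 17,889 = 82,974.
Unemployment rate = 3,523 / 65,085 = 5.41%.
Labor force participation rate = 65,085 / 82,974 = 78.44%.

Unemployment rate ≈ 5.41%; labor force participation rate ≈ 78.44%.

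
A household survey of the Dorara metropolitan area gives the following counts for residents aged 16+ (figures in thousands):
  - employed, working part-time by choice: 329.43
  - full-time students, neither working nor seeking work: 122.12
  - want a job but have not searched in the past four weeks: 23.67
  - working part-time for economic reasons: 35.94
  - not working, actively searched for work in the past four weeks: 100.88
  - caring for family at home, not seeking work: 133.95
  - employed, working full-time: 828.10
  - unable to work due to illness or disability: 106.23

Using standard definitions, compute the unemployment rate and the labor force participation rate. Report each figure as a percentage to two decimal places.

Employed = 329.43 + 35.94 + 828.10 = 1,193.47 thousand (anyone who worked, including part-time for economic reasons, counts as employed).
Unemployed = 100.88 thousand.
Labor force = 1,193.47 + 100.88 = 1,294.35 thousand.
Not in labor force = 122.12 + 23.67 + 133.95 + 106.23 = 385.97 thousand (those not working and not actively searching are outside the labor force — including those who want a job but have given up searching).
Civilian working-age population = 1,294.35 + 385.97 = 1,680.32 thousand.
Unemployment rate = 100.88 / 1,294.35 = 7.79%.
Labor force participation rate = 1,294.35 / 1,680.32 = 77.03%.

Unemployment rate ≈ 7.79%; labor force participation rate ≈ 77.03%.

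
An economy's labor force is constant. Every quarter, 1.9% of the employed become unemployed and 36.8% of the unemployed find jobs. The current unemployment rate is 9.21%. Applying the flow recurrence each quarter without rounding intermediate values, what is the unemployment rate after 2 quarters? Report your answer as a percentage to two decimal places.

Unemployment rate after two quarters ≈ 6.53%.

With a fixed labor force, u_{t+1} = u_t + s·(1−u_t) − f·u_t = u_t·(1−s−f) + s.
Here 1−s−f = 0.613 and s = 0.019.
u_1 = 0.092100 × 0.613 + 0.019 = 0.075457.
u_2 = 0.075457 × 0.613 + 0.019 = 0.065255.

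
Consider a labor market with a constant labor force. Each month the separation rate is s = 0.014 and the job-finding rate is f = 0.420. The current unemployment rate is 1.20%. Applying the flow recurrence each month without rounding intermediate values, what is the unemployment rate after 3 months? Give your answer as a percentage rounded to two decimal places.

With a fixed labor force, u_{t+1} = u_t + s·(1−u_t) − f·u_t = u_t·(1−s−f) + s.
Here 1−s−f = 0.566 and s = 0.014.
u_1 = 0.012000 × 0.566 + 0.014 = 0.020792.
u_2 = 0.020792 × 0.566 + 0.014 = 0.025768.
u_3 = 0.025768 × 0.566 + 0.014 = 0.028585.

Unemployment rate after three months ≈ 2.86%.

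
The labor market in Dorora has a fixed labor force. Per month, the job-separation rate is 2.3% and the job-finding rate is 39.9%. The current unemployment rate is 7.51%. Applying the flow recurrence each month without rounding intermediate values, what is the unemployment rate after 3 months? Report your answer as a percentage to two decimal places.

With a fixed labor force, u_{t+1} = u_t + s·(1−u_t) − f·u_t = u_t·(1−s−f) + s.
Here 1−s−f = 0.578 and s = 0.023.
u_1 = 0.075100 × 0.578 + 0.023 = 0.066408.
u_2 = 0.066408 × 0.578 + 0.023 = 0.061384.
u_3 = 0.061384 × 0.578 + 0.023 = 0.058480.

Unemployment rate after three months ≈ 5.85%.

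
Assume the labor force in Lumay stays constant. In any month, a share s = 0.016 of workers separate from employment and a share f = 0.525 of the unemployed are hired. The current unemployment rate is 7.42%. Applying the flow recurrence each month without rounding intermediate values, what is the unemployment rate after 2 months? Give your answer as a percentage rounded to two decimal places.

With a fixed labor force, u_{t+1} = u_t + s·(1−u_t) − f·u_t = u_t·(1−s−f) + s.
Here 1−s−f = 0.459 and s = 0.016.
u_1 = 0.074200 × 0.459 + 0.016 = 0.050058.
u_2 = 0.050058 × 0.459 + 0.016 = 0.038977.

Unemployment rate after two months ≈ 3.90%.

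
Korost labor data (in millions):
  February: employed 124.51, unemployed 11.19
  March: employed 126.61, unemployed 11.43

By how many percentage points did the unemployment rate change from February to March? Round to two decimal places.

The unemployment rate changed by +0.03 percentage points.

February: labor force = 124.51 + 11.19 = 135.70; u = 11.19/135.70 = 8.25%.
March: labor force = 126.61 + 11.43 = 138.04; u = 11.43/138.04 = 8.28%.
Change = 8.28% − 8.25% = +0.03 pp.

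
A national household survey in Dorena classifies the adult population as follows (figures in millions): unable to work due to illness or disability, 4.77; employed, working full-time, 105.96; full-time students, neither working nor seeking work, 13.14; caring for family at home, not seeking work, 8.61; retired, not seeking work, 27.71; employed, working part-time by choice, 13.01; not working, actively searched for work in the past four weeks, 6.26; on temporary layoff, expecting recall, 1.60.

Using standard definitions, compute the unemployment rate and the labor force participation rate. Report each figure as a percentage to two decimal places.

Unemployment rate ≈ 6.20%; labor force participation rate ≈ 70.05%.

Employed = 105.96 + 13.01 = 118.97 million.
Unemployed = 6.26 + 1.60 = 7.86 million (jobless and actively searching, or on temporary layoff).
Labor force = 118.97 + 7.86 = 126.83 million.
Not in labor force = 4.77 + 13.14 + 8.61 + 27.71 = 54.23 million (those not working and not actively searching are outside the labor force).
Civilian working-age population = 126.83 + 54.23 = 181.06 million.
Unemployment rate = 7.86 / 126.83 = 6.20%.
Labor force participation rate = 126.83 / 181.06 = 70.05%.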